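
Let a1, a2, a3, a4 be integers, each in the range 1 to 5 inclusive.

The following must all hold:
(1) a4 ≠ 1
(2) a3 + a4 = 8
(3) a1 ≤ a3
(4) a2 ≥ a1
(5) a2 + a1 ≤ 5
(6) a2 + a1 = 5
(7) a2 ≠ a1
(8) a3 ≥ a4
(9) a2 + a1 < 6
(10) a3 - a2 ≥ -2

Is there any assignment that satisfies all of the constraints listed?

Take a1 = 1, a2 = 4, a3 = 4, a4 = 4. Then constraint 2: a3 + a4 = 8; constraint 5: a2 + a1 = 5, and every other listed constraint is also met.

Satisfiable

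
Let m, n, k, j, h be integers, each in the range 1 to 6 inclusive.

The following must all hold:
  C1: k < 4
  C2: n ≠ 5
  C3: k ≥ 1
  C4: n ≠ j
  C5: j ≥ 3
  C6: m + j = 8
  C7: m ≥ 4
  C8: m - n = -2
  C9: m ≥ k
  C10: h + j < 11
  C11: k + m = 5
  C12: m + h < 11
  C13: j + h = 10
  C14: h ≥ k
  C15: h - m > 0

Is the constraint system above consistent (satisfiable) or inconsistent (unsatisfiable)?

One satisfying assignment is m = 4, n = 6, k = 1, j = 4, h = 6.
For the less obvious constraints — constraint 6: m + j = 8; constraint 8: m - n = -2 — and the others hold by inspection.

Satisfiable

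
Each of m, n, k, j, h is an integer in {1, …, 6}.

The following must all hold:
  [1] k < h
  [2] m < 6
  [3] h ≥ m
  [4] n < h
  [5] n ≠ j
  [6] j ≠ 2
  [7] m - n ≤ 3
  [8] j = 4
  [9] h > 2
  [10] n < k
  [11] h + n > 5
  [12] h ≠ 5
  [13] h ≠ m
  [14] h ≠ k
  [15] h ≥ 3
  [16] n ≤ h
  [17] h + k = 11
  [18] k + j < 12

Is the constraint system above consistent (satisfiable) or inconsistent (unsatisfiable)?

Try m = 4, n = 2, k = 5, j = 4, h = 6.
Check constraint 7: m - n = 2; constraint 11: h + n = 8; constraint 17: h + k = 11. The remaining constraints are straightforward to verify.

Satisfiable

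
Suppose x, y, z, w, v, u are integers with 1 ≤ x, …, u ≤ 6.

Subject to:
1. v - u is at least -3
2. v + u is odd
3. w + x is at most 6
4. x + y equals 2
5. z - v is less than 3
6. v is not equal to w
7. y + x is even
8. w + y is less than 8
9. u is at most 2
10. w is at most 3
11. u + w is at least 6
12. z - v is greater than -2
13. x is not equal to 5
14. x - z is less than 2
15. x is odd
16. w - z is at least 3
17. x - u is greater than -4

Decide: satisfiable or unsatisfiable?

Unsatisfiable

From constraint 9: u ≤ 2. From constraint 10: w ≤ 3. Hence u + w ≤ 5. But constraint 11 requires u + w ≥ 6, and 6 > 5. Contradiction.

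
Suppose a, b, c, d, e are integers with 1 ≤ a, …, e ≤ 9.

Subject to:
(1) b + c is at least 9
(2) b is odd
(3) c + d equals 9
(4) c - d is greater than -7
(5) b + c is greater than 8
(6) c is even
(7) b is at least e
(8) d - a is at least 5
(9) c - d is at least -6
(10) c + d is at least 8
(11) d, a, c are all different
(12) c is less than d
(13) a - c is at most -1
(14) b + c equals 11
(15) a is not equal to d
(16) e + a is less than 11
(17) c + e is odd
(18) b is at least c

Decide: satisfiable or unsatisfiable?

Setting (a, b, c, d, e) = (1, 9, 2, 7, 9) satisfies everything: constraint 1: b + c = 11; constraint 3: c + d = 9; constraint 4: c - d = -5, and the others follow.

Satisfiable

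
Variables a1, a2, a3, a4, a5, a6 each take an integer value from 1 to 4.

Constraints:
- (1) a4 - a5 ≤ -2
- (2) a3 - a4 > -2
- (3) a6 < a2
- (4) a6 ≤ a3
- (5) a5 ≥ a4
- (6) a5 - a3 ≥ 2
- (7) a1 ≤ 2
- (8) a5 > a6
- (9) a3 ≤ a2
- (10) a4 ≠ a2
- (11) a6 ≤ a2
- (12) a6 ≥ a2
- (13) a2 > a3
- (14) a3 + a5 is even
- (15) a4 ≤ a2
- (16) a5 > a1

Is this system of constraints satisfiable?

Constraints 4, 12, and 13 give a3 < a2, a2 ≤ a6, a6 ≤ a3. Chaining: a3 < a2 ≤ a6 ≤ a3, which forces a3 < a3 — impossible.

Unsatisfiable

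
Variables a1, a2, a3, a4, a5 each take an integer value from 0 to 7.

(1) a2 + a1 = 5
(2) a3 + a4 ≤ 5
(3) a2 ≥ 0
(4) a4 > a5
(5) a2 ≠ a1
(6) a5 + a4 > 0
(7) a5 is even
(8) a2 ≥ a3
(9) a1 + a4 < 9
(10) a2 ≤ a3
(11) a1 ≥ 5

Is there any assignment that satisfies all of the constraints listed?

Satisfiable

Take a1 = 5, a2 = 0, a3 = 0, a4 = 2, a5 = 0. Then constraint 1: a2 + a1 = 5; constraint 2: a3 + a4 = 2, and every other listed constraint is also met.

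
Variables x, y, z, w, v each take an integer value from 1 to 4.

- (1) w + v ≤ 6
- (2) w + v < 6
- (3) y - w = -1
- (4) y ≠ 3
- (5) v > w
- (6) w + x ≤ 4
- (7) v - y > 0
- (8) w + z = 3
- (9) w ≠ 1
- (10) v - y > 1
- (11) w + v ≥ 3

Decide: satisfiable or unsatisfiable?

Satisfiable

Setting (x, y, z, w, v) = (2, 1, 1, 2, 3) satisfies everything: constraint 1: w + v = 5; constraint 2: w + v = 5; constraint 3: y - w = -1, and the others follow.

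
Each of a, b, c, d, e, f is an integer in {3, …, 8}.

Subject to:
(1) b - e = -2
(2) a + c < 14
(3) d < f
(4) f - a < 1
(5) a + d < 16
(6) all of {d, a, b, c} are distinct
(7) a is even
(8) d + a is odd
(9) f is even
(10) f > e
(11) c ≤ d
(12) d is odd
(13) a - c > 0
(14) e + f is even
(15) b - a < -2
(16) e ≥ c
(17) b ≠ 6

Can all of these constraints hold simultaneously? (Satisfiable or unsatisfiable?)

Satisfiable

Take a = 8, b = 4, c = 5, d = 7, e = 6, f = 8. Then constraint 1: b - e = -2; constraint 2: a + c = 13; constraint 4: f - a = 0, and every other listed constraint is also met.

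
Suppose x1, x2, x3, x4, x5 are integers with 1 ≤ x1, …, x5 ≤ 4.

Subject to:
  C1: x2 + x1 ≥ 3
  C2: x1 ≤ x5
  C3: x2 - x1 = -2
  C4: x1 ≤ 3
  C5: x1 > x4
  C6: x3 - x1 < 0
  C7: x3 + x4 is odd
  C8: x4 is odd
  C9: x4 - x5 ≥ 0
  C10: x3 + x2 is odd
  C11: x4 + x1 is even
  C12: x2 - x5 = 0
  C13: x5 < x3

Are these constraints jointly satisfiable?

Unsatisfiable

Constraints 2, 6, and 13 give x1 ≤ x5, x5 < x3, x3 < x1. Chaining: x1 ≤ x5 < x3 < x1, which forces x1 < x1 — impossible.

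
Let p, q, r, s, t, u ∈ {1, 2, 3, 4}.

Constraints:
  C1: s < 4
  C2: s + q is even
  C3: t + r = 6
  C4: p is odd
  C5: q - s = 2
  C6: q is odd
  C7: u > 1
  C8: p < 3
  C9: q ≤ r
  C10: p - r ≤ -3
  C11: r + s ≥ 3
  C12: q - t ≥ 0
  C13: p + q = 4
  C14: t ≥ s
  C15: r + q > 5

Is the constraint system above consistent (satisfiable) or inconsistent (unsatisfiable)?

One satisfying assignment is p = 1, q = 3, r = 4, s = 1, t = 2, u = 3.
For the less obvious constraints — constraint 3: t + r = 6; constraint 5: q - s = 2 — and the others hold by inspection.

Satisfiable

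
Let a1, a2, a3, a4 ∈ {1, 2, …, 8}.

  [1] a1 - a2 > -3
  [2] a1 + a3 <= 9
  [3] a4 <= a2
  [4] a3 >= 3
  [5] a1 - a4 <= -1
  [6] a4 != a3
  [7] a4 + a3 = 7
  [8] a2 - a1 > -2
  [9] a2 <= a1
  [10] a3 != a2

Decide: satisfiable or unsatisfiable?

Unsatisfiable

Constraints 3, 5, and 9 give a4 ≤ a2, a2 ≤ a1, a1 < a4. Chaining: a4 ≤ a2 ≤ a1 < a4, which forces a4 < a4 — impossible.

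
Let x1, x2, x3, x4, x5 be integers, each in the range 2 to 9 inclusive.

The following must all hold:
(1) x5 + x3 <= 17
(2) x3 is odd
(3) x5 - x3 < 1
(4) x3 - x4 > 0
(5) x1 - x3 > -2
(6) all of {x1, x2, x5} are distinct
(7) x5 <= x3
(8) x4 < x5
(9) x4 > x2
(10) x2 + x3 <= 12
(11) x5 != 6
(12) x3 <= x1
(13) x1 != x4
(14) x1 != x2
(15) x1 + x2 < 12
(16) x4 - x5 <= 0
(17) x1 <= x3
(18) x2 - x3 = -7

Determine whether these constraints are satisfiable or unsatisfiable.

Satisfiable

Take x1 = 9, x2 = 2, x3 = 9, x4 = 6, x5 = 8. Then constraint 1: x5 + x3 = 17; constraint 3: x5 - x3 = -1, and every other listed constraint is also met.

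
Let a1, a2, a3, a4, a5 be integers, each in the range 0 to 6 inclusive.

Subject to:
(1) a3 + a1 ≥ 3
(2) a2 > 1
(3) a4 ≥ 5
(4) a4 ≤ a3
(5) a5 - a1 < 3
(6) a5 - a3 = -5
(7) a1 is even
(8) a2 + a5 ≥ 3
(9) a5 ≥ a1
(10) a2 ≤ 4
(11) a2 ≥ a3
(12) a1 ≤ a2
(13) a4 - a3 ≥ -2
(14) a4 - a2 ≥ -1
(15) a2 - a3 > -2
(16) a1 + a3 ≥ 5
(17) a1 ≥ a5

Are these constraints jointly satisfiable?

From constraints 3 and 4: a3 ≥ a4 and a4 ≥ 5, so a3 ≥ 5. From constraints 10 and 11: a3 ≤ a2 and a2 ≤ 4, so a3 ≤ 4. But 4 < 5, so no value of a3 works.

Unsatisfiable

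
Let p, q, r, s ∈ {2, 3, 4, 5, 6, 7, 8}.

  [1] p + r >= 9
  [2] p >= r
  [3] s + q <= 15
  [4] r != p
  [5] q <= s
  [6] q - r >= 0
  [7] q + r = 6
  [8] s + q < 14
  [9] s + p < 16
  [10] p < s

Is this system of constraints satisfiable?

Try p = 7, q = 4, r = 2, s = 8.
Check constraint 1: p + r = 9; constraint 3: s + q = 12. The remaining constraints are straightforward to verify.

Satisfiable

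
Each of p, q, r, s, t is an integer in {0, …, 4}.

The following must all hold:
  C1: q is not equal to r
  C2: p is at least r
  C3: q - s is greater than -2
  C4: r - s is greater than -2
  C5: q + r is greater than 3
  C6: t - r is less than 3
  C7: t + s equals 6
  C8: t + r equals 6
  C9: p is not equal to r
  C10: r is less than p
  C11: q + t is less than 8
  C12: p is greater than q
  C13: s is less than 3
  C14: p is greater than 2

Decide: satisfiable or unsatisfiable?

Setting (p, q, r, s, t) = (4, 3, 2, 2, 4) satisfies everything: constraint 3: q - s = 1; constraint 4: r - s = 0, and the others follow.

Satisfiable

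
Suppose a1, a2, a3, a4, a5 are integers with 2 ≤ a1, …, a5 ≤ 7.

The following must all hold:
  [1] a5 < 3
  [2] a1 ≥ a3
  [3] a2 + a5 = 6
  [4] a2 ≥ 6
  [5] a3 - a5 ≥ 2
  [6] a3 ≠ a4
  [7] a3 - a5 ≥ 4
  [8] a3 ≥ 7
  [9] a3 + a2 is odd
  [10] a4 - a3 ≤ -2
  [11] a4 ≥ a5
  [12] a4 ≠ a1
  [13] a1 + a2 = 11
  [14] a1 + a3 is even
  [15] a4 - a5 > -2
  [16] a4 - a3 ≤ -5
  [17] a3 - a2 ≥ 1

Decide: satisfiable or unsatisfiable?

From constraints 2 and 8: a1 ≥ a3 ≥ 7. From constraint 4: a2 ≥ 6. Hence a1 + a2 ≥ 13. But constraint 13 requires a1 + a2 = 11, and 11 < 13. Contradiction.

Unsatisfiable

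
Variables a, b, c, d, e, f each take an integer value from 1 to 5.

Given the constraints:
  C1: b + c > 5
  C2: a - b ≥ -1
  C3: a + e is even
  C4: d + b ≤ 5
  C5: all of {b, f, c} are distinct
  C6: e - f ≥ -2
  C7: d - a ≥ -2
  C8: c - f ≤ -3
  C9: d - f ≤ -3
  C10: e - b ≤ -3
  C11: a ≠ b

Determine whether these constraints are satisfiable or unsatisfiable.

Constraints 2, 6, 7, 9, and 10 give b − e ≥ 3, e − f ≥ -2, f − d ≥ 3, d − a ≥ -2, a − b ≥ -1.
Adding all 5 inequalities: the left sides telescope to 0, and the right sides sum to 3 + (-2) + 3 + (-2) + (-1) = 1. So 0 ≥ 1, which is false.

Unsatisfiable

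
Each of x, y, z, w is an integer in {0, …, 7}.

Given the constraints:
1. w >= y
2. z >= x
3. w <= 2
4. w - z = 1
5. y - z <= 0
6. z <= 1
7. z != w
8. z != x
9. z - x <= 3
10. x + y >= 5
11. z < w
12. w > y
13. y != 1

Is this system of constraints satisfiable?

Unsatisfiable

From constraints 2 and 6: x ≤ z ≤ 1. From constraints 1 and 3: y ≤ w ≤ 2. Hence x + y ≤ 3. But constraint 10 requires x + y ≥ 5, and 5 > 3. Contradiction.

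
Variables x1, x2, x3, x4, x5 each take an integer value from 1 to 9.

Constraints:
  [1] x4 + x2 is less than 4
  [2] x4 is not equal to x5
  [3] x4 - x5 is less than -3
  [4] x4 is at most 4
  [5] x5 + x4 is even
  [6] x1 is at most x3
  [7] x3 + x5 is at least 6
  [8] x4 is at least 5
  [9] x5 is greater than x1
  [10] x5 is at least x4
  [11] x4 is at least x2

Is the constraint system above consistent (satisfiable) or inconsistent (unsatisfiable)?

Unsatisfiable

From constraint 8: x4 ≥ 5. From constraint 4: x4 ≤ 4. But 4 < 5, so no value of x4 works.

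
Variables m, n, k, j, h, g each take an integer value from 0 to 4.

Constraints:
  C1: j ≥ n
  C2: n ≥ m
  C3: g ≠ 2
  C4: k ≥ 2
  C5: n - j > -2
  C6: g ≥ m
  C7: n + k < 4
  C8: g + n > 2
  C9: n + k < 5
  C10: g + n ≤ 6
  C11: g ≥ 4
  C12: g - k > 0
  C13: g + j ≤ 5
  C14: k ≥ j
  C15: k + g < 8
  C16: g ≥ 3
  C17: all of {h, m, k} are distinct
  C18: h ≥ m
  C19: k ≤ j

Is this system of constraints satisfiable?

From constraint 11: g ≥ 4. From constraints 4 and 19: j ≥ k ≥ 2. Hence g + j ≥ 6. But constraint 13 requires g + j ≤ 5, and 5 < 6. Contradiction.

Unsatisfiable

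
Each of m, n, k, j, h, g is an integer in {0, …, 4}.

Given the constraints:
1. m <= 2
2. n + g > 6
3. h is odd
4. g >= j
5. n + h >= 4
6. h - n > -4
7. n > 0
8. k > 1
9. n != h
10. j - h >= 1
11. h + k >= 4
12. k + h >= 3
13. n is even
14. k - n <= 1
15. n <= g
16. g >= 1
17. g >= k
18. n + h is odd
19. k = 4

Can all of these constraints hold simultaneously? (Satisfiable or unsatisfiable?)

Setting (m, n, k, j, h, g) = (2, 4, 4, 4, 1, 4) satisfies everything: constraint 2: n + g = 8; constraint 5: n + h = 5; constraint 6: h - n = -3, and the others follow.

Satisfiable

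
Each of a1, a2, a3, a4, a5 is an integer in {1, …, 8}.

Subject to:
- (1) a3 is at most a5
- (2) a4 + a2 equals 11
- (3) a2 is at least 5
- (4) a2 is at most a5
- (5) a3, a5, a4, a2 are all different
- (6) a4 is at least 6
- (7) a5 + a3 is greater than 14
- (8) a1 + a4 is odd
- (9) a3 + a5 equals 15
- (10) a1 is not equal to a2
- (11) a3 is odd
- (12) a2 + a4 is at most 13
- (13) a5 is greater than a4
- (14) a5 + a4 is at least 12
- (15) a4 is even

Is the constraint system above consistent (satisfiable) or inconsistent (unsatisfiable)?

Satisfiable

Setting (a1, a2, a3, a4, a5) = (3, 5, 7, 6, 8) satisfies everything: constraint 2: a4 + a2 = 11; constraint 7: a5 + a3 = 15; constraint 9: a3 + a5 = 15, and the others follow.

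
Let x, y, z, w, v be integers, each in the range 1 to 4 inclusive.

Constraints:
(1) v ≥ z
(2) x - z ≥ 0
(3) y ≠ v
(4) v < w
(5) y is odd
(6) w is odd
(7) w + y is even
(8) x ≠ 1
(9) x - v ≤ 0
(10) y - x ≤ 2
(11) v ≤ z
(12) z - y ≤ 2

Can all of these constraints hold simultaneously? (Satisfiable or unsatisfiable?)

Satisfiable

Try x = 2, y = 1, z = 2, w = 3, v = 2.
Check constraint 2: x - z = 0; constraint 9: x - v = 0; constraint 10: y - x = -1. The remaining constraints are straightforward to verify.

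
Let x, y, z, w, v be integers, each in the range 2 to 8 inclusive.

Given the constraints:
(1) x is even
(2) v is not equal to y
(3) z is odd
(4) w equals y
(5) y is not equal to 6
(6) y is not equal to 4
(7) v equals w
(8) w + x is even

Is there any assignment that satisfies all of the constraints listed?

From constraints 4 and 7, v = w = y, so v = y. But constraint 2 says v ≠ y. Contradiction.

Unsatisfiable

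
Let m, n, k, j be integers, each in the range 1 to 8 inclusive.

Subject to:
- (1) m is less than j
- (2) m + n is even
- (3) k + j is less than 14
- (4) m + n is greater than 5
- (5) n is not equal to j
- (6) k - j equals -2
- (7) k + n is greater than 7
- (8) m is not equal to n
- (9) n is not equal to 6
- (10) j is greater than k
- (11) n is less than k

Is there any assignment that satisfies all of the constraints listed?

One satisfying assignment is m = 5, n = 3, k = 5, j = 7.
For the less obvious constraints — constraint 3: k + j = 12; constraint 4: m + n = 8 — and the others hold by inspection.

Satisfiable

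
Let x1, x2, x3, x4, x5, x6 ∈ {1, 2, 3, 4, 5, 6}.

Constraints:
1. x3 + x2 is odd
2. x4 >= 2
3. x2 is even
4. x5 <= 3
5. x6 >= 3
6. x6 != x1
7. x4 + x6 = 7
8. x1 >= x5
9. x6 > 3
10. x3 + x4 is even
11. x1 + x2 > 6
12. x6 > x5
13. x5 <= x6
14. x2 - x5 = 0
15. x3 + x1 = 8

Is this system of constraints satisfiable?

Satisfiable

Take x1 = 5, x2 = 2, x3 = 3, x4 = 3, x5 = 2, x6 = 4. Then constraint 7: x4 + x6 = 7; constraint 11: x1 + x2 = 7, and every other listed constraint is also met.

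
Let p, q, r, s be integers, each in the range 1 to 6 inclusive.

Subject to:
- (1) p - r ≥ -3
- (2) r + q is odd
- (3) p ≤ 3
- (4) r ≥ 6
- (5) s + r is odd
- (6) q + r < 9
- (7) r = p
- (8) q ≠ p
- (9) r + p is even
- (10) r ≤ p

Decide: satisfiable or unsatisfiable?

Unsatisfiable

From constraints 4 and 10: p ≥ r and r ≥ 6, so p ≥ 6. From constraint 3: p ≤ 3. But 3 < 6, so no value of p works.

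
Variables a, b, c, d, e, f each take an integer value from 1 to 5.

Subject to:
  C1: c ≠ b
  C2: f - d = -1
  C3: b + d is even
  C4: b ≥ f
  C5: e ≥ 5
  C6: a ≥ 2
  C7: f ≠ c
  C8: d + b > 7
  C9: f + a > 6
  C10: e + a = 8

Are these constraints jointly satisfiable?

Take a = 3, b = 5, c = 3, d = 5, e = 5, f = 4. Then constraint 2: f - d = -1; constraint 8: d + b = 10, and every other listed constraint is also met.

Satisfiable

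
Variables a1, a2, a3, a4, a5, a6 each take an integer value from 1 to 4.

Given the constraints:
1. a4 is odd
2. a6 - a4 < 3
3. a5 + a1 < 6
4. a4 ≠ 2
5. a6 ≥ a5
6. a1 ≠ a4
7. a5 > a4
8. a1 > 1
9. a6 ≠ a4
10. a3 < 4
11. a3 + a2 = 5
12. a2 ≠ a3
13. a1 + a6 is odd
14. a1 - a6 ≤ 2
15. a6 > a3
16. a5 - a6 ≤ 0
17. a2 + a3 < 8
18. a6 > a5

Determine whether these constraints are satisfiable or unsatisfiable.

Satisfiable

Take a1 = 2, a2 = 3, a3 = 2, a4 = 1, a5 = 2, a6 = 3. Then constraint 2: a6 - a4 = 2; constraint 3: a5 + a1 = 4, and every other listed constraint is also met.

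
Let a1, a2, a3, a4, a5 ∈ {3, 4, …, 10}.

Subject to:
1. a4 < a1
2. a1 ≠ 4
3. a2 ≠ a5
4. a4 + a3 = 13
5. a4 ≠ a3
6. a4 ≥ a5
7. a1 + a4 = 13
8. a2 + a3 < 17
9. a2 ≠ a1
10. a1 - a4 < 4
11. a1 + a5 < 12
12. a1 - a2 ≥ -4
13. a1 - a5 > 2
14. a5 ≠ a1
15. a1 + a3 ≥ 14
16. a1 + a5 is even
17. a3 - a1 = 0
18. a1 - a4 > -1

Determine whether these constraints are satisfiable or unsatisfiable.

Satisfiable

The assignment a1 = 7, a2 = 8, a3 = 7, a4 = 6, a5 = 3 works:
  constraint 4 holds since a4 + a3 = 13.
  constraint 7 holds since a1 + a4 = 13.
The rest check out directly.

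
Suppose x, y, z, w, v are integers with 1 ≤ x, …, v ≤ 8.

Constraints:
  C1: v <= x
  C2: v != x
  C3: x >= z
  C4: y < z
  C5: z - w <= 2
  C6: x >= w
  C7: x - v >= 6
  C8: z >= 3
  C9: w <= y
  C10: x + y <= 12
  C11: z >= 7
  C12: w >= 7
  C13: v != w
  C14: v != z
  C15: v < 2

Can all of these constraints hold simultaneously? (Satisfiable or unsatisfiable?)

From constraints 3 and 11: x ≥ z ≥ 7. From constraints 9 and 12: y ≥ w ≥ 7. Hence x + y ≥ 14. But constraint 10 requires x + y ≤ 12, and 12 < 14. Contradiction.

Unsatisfiable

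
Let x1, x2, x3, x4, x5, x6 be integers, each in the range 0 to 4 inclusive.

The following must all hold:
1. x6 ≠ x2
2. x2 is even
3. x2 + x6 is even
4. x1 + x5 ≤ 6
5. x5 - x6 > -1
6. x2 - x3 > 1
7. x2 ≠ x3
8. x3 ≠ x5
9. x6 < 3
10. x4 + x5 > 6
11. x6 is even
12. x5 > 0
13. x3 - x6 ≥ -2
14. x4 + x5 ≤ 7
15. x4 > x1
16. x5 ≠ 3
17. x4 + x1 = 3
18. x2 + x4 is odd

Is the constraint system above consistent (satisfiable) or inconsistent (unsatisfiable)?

Try x1 = 0, x2 = 4, x3 = 1, x4 = 3, x5 = 4, x6 = 2.
Check constraint 4: x1 + x5 = 4; constraint 5: x5 - x6 = 2. The remaining constraints are straightforward to verify.

Satisfiable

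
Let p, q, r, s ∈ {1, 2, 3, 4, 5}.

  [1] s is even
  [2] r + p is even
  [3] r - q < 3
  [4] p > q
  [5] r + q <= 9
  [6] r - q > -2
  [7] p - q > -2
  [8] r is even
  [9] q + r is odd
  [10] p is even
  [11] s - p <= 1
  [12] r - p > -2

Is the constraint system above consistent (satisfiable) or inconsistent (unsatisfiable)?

Take p = 4, q = 3, r = 4, s = 2. Then constraint 3: r - q = 1; constraint 5: r + q = 7; constraint 6: r - q = 1, and every other listed constraint is also met.

Satisfiable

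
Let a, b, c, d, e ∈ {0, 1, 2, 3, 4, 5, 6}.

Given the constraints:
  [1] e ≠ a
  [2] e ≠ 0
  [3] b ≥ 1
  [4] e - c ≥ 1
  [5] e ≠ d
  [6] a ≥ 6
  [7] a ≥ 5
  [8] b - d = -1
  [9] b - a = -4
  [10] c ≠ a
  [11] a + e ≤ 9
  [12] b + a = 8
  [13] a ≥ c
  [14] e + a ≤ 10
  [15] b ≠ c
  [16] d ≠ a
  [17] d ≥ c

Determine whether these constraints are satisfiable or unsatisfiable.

Take a = 6, b = 2, c = 0, d = 3, e = 1. Then constraint 4: e - c = 1; constraint 8: b - d = -1; constraint 9: b - a = -4, and every other listed constraint is also met.

Satisfiable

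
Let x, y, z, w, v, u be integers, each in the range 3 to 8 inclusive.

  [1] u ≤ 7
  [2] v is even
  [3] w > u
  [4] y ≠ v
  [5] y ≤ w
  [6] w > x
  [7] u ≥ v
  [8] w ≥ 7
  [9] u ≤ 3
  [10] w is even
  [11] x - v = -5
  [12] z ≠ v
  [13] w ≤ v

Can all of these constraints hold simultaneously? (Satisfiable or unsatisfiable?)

Unsatisfiable

From constraints 8 and 13: v ≥ w and w ≥ 7, so v ≥ 7. From constraints 7 and 9: v ≤ u and u ≤ 3, so v ≤ 3. But 3 < 7, so no value of v works.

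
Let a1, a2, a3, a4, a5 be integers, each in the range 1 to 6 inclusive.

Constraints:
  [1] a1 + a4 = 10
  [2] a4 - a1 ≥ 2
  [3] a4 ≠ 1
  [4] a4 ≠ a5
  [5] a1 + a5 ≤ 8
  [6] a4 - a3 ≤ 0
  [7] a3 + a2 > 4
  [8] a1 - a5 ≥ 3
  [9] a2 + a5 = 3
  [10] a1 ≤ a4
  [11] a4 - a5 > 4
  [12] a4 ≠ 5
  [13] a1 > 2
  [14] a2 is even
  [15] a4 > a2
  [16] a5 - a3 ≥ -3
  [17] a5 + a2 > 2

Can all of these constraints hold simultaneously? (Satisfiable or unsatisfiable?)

Unsatisfiable

Constraints 2, 6, 8, and 16 give a5 − a3 ≥ -3, a3 − a4 ≥ 0, a4 − a1 ≥ 2, a1 − a5 ≥ 3.
Adding all 4 inequalities: the left sides telescope to 0, and the right sides sum to (-3) + 0 + 2 + 3 = 2. So 0 ≥ 2, which is false.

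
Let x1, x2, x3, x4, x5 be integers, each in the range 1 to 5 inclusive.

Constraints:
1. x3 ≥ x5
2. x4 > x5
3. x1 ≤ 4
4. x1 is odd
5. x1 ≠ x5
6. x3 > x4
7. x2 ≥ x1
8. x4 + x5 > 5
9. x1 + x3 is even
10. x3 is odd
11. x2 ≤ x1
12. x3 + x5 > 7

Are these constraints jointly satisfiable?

Try x1 = 1, x2 = 1, x3 = 5, x4 = 4, x5 = 3.
Check constraint 4: x1 = 1 is odd; constraint 8: x4 + x5 = 7; constraint 12: x3 + x5 = 8. The remaining constraints are straightforward to verify.

Satisfiable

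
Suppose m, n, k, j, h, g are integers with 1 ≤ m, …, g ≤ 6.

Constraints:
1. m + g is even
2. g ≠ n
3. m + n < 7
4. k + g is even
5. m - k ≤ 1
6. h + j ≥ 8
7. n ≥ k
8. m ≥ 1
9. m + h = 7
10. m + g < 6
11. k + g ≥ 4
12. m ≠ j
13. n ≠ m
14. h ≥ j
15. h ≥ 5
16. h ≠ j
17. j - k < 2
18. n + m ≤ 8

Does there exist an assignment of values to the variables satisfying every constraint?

The assignment m = 1, n = 4, k = 3, j = 3, h = 6, g = 3 works:
  constraint 3 holds since m + n = 5.
  constraint 5 holds since m - k = -2.
The rest check out directly.

Satisfiable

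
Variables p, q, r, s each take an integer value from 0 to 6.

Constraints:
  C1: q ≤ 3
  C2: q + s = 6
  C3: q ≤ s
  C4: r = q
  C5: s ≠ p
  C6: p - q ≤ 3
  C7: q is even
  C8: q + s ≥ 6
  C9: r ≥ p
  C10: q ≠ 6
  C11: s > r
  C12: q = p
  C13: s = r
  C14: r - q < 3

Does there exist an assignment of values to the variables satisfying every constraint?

From constraints 4, 12, and 13, s = r = q = p, so s = p. But constraint 5 says s ≠ p. Contradiction.

Unsatisfiable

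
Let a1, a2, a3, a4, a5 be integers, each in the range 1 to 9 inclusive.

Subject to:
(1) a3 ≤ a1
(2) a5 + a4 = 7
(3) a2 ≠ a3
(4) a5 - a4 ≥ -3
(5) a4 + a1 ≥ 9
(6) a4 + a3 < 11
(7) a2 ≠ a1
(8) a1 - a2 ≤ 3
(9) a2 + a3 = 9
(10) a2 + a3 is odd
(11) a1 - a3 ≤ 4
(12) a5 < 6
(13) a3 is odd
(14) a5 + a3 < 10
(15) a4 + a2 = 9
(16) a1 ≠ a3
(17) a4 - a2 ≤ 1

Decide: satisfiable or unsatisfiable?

One satisfying assignment is a1 = 6, a2 = 4, a3 = 5, a4 = 5, a5 = 2.
For the less obvious constraints — constraint 2: a5 + a4 = 7; constraint 4: a5 - a4 = -3; constraint 5: a4 + a1 = 11 — and the others hold by inspection.

Satisfiable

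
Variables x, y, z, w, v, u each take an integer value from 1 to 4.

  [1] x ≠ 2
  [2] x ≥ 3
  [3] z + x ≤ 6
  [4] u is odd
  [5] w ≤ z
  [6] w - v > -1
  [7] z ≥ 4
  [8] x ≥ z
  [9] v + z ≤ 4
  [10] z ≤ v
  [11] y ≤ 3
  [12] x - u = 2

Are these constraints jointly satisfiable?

From constraint 7: z ≥ 4. From constraint 2: x ≥ 3. Hence z + x ≥ 7. But constraint 3 requires z + x ≤ 6, and 6 < 7. Contradiction.

Unsatisfiable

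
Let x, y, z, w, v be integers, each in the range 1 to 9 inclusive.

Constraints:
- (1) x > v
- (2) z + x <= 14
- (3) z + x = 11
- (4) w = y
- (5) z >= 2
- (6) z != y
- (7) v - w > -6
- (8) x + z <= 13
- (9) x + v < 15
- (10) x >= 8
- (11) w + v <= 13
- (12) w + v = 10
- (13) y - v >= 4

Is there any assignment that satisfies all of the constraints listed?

Take x = 9, y = 7, z = 2, w = 7, v = 3. Then constraint 2: z + x = 11; constraint 3: z + x = 11; constraint 7: v - w = -4, and every other listed constraint is also met.

Satisfiable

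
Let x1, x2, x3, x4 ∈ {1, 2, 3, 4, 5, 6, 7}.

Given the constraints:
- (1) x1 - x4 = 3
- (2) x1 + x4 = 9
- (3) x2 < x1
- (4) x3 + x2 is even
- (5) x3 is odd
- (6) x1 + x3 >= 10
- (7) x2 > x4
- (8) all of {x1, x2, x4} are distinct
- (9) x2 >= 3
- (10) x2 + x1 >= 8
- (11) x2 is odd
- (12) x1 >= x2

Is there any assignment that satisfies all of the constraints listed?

Setting (x1, x2, x3, x4) = (6, 5, 7, 3) satisfies everything: constraint 1: x1 - x4 = 3; constraint 2: x1 + x4 = 9, and the others follow.

Satisfiable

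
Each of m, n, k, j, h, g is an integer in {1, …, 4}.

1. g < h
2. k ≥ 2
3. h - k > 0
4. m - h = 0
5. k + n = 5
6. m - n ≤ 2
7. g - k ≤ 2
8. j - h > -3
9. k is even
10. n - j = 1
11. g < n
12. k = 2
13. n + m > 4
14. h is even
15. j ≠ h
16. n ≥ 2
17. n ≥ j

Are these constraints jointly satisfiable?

Satisfiable

The assignment m = 4, n = 3, k = 2, j = 2, h = 4, g = 1 works:
  constraint 3 holds since h - k = 2.
  constraint 4 holds since m - h = 0.
The rest check out directly.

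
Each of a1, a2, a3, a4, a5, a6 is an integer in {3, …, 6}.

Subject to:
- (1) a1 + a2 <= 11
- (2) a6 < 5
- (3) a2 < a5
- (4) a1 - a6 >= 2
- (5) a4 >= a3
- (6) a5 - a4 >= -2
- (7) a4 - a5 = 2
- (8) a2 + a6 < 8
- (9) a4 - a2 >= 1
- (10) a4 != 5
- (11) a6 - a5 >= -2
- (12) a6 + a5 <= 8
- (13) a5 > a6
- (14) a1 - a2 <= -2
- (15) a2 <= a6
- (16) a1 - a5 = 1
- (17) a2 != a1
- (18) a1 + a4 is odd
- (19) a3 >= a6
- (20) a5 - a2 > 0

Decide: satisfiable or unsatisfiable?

Unsatisfiable

Constraints 4, 6, 9, 11, and 14 give a1 − a6 ≥ 2, a6 − a5 ≥ -2, a5 − a4 ≥ -2, a4 − a2 ≥ 1, a2 − a1 ≥ 2.
Adding all 5 inequalities: the left sides telescope to 0, and the right sides sum to 2 + (-2) + (-2) + 1 + 2 = 1. So 0 ≥ 1, which is false.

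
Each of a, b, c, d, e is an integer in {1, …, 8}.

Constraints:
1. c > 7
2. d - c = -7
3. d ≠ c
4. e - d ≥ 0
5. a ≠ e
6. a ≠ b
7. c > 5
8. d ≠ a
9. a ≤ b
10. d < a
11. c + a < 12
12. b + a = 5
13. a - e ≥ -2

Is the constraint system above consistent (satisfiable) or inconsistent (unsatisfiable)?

One satisfying assignment is a = 2, b = 3, c = 8, d = 1, e = 3.
For the less obvious constraints — constraint 2: d - c = -7; constraint 4: e - d = 2 — and the others hold by inspection.

Satisfiable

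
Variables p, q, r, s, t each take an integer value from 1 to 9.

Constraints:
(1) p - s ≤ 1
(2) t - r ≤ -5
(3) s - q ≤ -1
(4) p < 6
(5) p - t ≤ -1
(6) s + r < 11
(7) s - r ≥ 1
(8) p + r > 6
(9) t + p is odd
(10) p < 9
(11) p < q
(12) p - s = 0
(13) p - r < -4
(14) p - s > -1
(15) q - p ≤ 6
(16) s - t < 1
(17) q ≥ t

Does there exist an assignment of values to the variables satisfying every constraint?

Constraints 2, 3, 5, 7, and 15 give r − t ≥ 5, t − p ≥ 1, p − q ≥ -6, q − s ≥ 1, s − r ≥ 1.
Adding all 5 inequalities: the left sides telescope to 0, and the right sides sum to 5 + 1 + (-6) + 1 + 1 = 2. So 0 ≥ 2, which is false.

Unsatisfiable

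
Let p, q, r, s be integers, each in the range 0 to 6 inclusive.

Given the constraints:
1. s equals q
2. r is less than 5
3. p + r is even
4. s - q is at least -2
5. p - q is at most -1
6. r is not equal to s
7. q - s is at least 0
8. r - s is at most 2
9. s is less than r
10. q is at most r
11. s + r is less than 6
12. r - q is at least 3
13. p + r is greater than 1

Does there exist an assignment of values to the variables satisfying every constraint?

Constraints 7, 8, and 12 give r − q ≥ 3, q − s ≥ 0, s − r ≥ -2.
Adding all 3 inequalities: the left sides telescope to 0, and the right sides sum to 3 + 0 + (-2) = 1. So 0 ≥ 1, which is false.

Unsatisfiable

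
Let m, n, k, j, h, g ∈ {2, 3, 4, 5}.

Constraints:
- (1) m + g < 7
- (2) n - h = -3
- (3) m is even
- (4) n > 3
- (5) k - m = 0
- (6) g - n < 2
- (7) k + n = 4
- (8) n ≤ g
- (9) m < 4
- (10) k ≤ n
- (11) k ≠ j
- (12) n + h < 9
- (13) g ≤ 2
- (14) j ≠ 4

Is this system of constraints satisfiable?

From constraint 4: n ≥ 4. From constraints 8 and 13: n ≤ g and g ≤ 2, so n ≤ 2. But 2 < 4, so no value of n works.

Unsatisfiable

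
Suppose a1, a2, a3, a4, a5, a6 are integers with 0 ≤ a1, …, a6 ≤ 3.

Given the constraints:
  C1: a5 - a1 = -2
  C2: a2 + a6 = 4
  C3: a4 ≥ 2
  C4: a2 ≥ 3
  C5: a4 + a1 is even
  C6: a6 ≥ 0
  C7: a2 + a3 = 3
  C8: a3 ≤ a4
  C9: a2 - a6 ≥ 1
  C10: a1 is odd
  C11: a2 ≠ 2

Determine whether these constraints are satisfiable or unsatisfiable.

One satisfying assignment is a1 = 3, a2 = 3, a3 = 0, a4 = 3, a5 = 1, a6 = 1.
For the less obvious constraints — constraint 1: a5 - a1 = -2; constraint 2: a2 + a6 = 4; constraint 7: a2 + a3 = 3 — and the others hold by inspection.

Satisfiable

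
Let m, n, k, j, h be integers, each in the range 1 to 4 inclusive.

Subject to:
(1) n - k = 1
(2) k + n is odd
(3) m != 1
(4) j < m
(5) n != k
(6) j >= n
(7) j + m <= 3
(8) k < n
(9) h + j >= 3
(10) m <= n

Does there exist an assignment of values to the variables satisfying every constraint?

Unsatisfiable

Constraints 4, 6, and 10 give j < m, m ≤ n, n ≤ j. Chaining: j < m ≤ n ≤ j, which forces j < j — impossible.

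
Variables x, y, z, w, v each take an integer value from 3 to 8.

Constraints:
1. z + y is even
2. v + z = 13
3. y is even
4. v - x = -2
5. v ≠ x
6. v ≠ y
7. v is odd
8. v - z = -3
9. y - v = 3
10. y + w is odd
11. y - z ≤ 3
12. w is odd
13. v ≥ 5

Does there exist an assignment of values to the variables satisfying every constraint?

Setting (x, y, z, w, v) = (7, 8, 8, 7, 5) satisfies everything: constraint 2: v + z = 13; constraint 4: v - x = -2, and the others follow.

Satisfiable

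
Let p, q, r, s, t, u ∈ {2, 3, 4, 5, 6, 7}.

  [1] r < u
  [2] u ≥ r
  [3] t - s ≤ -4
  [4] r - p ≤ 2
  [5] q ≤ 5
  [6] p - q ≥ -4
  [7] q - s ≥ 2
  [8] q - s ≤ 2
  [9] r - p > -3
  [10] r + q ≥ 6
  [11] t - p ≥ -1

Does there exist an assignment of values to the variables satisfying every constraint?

Unsatisfiable

Constraints 3, 6, 7, and 11 give t − p ≥ -1, p − q ≥ -4, q − s ≥ 2, s − t ≥ 4.
Adding all 4 inequalities: the left sides telescope to 0, and the right sides sum to (-1) + (-4) + 2 + 4 = 1. So 0 ≥ 1, which is false.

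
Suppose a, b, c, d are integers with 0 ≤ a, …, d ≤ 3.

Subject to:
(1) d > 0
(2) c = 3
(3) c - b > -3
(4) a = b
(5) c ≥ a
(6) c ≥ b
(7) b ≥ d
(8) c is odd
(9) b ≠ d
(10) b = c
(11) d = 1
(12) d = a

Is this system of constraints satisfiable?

Unsatisfiable

Constraint 11 fixes d = 1 and constraint 2 fixes c = 3. Constraints 4, 10, and 12 give d = a = b = c, so d = c. But 1 ≠ 3 — contradiction.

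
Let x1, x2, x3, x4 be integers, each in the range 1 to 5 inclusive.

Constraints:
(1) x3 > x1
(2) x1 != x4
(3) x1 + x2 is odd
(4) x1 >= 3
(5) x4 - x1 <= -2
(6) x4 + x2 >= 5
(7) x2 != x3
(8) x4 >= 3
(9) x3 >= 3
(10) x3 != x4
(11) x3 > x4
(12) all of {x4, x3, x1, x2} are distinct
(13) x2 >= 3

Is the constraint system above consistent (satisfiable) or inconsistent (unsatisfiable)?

Constraints 4, 8, 9, and 13 confine each of x4, x3, x1, x2 to the 3 values {3, …, 5} (the domain already gives each ≤ 5).
Constraint 12 requires all 4 of them to be distinct, but only 3 values are available — impossible by the pigeonhole principle.

Unsatisfiable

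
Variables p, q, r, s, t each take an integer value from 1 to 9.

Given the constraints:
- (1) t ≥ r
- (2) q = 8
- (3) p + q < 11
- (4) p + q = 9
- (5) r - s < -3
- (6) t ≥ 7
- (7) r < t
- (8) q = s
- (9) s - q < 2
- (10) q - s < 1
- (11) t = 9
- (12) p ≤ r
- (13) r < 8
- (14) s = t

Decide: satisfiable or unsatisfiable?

Constraint 2 fixes q = 8 and constraint 11 fixes t = 9. Constraints 8 and 14 give q = s = t, so q = t. But 8 ≠ 9 — contradiction.

Unsatisfiable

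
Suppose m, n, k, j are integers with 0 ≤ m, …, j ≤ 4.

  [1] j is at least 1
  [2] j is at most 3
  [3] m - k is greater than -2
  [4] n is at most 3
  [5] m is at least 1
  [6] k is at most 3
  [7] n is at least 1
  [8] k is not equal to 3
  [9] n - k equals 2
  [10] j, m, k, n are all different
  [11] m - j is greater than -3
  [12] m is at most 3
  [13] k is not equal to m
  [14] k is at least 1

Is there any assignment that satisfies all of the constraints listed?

Constraints 1, 2, 4, 5, 6, 7, 12, and 14 confine each of j, m, k, n to the 3 values {1, …, 3}.
Constraint 10 requires all 4 of them to be distinct, but only 3 values are available — impossible by the pigeonhole principle.

Unsatisfiable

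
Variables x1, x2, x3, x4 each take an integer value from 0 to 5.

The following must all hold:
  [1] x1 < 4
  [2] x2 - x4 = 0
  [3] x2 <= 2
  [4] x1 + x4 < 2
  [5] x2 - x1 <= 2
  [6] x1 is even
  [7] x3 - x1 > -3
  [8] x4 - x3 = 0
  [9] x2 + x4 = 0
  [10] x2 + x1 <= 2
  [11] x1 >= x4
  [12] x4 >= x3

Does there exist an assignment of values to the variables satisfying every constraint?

Satisfiable

Try x1 = 0, x2 = 0, x3 = 0, x4 = 0.
Check constraint 2: x2 - x4 = 0; constraint 4: x1 + x4 = 0. The remaining constraints are straightforward to verify.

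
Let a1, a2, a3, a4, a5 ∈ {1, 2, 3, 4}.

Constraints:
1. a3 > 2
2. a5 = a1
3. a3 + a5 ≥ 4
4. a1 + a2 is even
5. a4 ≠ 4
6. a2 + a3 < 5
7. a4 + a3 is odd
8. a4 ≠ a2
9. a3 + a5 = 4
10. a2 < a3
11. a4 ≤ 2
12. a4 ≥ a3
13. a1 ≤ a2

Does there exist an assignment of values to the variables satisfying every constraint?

From constraint 1: a3 ≥ 3. From constraints 11 and 12: a3 ≤ a4 and a4 ≤ 2, so a3 ≤ 2. But 2 < 3, so no value of a3 works.

Unsatisfiable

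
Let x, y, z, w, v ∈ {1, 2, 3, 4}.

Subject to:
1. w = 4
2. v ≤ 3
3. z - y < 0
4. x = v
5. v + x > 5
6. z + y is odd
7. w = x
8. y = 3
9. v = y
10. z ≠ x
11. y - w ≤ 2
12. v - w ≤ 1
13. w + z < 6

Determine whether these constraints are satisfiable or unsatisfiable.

Unsatisfiable

Constraint 1 fixes w = 4 and constraint 8 fixes y = 3. Constraints 4, 7, and 9 give w = x = v = y, so w = y. But 4 ≠ 3 — contradiction.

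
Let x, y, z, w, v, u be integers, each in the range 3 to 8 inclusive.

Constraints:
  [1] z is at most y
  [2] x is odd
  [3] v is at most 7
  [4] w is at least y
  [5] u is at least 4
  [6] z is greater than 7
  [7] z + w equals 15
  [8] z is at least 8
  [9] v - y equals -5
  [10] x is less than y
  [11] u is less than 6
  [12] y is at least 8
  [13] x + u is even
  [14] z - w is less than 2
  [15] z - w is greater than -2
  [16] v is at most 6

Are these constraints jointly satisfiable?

From constraint 8: z ≥ 8. From constraints 4 and 12: w ≥ y ≥ 8. Hence z + w ≥ 16. But constraint 7 requires z + w = 15, and 15 < 16. Contradiction.

Unsatisfiable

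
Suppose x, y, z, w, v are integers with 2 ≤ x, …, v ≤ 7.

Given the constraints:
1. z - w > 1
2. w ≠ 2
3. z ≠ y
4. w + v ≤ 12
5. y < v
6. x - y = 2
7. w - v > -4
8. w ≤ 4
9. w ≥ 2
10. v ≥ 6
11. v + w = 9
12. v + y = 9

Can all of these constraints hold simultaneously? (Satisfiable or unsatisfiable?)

Setting (x, y, z, w, v) = (5, 3, 6, 3, 6) satisfies everything: constraint 1: z - w = 3; constraint 4: w + v = 9, and the others follow.

Satisfiable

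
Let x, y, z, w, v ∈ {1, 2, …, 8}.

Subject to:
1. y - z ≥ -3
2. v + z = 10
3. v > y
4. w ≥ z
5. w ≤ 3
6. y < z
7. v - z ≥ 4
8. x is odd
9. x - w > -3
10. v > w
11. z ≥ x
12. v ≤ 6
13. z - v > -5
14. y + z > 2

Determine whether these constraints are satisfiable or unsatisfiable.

Unsatisfiable

From constraint 12: v ≤ 6. From constraints 4 and 5: z ≤ w ≤ 3. Hence v + z ≤ 9. But constraint 2 requires v + z = 10, and 10 > 9. Contradiction.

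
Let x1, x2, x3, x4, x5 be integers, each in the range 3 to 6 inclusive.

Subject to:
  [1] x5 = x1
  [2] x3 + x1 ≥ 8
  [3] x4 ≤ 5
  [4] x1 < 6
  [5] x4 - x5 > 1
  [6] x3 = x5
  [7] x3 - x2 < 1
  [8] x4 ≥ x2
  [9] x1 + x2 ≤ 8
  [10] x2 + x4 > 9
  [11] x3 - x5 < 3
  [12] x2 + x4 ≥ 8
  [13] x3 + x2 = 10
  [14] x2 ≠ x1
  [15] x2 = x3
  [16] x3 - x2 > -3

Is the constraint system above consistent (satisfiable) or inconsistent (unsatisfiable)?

Unsatisfiable

From constraints 1, 6, and 15, x2 = x3 = x5 = x1, so x2 = x1. But constraint 14 says x2 ≠ x1. Contradiction.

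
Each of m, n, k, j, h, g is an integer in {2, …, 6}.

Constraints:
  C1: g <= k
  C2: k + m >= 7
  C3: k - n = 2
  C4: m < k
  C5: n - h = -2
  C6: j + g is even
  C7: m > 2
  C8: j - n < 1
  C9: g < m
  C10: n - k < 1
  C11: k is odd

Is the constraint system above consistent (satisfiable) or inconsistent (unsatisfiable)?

Take m = 4, n = 3, k = 5, j = 2, h = 5, g = 2. Then constraint 2: k + m = 9; constraint 3: k - n = 2, and every other listed constraint is also met.

Satisfiable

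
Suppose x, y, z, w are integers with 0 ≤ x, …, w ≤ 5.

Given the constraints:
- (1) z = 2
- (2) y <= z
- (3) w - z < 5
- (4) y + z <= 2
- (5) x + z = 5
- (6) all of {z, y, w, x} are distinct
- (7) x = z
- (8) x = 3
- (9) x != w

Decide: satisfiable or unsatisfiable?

Unsatisfiable

Constraint 8 fixes x = 3 and constraint 1 fixes z = 2, but constraint 7 requires x = z. Since 3 ≠ 2, contradiction.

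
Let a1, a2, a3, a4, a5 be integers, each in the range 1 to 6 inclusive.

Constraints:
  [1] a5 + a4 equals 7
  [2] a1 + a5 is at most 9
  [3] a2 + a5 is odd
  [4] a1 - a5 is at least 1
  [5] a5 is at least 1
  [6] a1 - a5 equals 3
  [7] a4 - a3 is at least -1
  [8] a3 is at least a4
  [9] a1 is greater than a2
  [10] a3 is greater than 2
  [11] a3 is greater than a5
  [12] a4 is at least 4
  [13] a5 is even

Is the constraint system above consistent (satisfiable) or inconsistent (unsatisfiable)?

One satisfying assignment is a1 = 5, a2 = 3, a3 = 5, a4 = 5, a5 = 2.
For the less obvious constraints — constraint 1: a5 + a4 = 7; constraint 2: a1 + a5 = 7 — and the others hold by inspection.

Satisfiable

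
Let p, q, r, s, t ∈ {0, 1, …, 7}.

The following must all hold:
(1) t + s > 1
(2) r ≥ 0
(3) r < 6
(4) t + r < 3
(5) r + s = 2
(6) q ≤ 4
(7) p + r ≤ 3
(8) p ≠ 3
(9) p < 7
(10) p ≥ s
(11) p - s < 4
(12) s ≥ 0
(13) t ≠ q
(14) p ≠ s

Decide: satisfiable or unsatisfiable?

Satisfiable

Setting (p, q, r, s, t) = (2, 3, 1, 1, 1) satisfies everything: constraint 1: t + s = 2; constraint 4: t + r = 2; constraint 5: r + s = 2, and the others follow.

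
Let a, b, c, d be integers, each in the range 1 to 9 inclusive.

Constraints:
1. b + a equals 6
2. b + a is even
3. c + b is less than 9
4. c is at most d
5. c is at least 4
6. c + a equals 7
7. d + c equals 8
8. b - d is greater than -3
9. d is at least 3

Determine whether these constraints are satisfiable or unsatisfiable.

Setting (a, b, c, d) = (3, 3, 4, 4) satisfies everything: constraint 1: b + a = 6; constraint 3: c + b = 7; constraint 6: c + a = 7, and the others follow.

Satisfiable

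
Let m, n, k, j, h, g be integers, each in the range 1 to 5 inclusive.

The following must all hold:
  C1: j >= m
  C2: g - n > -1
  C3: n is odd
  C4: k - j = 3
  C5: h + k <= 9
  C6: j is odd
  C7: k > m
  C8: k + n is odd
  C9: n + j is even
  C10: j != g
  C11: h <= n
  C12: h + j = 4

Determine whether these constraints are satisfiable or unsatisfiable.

Setting (m, n, k, j, h, g) = (1, 3, 4, 1, 3, 5) satisfies everything: constraint 2: g - n = 2; constraint 4: k - j = 3; constraint 5: h + k = 7, and the others follow.

Satisfiable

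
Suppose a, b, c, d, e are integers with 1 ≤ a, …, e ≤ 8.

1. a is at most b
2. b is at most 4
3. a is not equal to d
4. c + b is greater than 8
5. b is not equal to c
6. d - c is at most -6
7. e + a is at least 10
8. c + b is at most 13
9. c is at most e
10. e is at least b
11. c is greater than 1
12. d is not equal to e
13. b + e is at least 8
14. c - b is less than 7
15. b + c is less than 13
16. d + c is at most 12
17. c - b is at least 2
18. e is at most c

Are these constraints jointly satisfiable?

Try a = 3, b = 3, c = 8, d = 1, e = 8.
Check constraint 4: c + b = 11; constraint 6: d - c = -7. The remaining constraints are straightforward to verify.

Satisfiable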